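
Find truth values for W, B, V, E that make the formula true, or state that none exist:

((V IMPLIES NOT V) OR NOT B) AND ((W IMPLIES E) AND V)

W: False, B: False, V: True, E: True

  (V IMPLIES NOT V) OR NOT B = True
    V IMPLIES NOT V = False
      NOT V = False
    NOT B = True
  (W IMPLIES E) AND V = True
    W IMPLIES E = True
Both conjuncts True, so the formula holds.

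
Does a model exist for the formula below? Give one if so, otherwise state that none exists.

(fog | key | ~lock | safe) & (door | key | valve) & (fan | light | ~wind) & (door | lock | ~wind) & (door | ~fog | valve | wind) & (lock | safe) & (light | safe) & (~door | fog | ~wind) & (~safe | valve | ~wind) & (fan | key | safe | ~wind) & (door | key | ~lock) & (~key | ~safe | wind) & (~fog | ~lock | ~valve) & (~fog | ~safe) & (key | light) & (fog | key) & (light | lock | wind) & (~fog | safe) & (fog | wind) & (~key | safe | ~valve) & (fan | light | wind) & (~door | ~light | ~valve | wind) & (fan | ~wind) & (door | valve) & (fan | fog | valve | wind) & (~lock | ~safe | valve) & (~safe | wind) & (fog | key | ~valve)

safe: True, light: False, valve: True, fog: False, wind: True, fan: True, key: True, lock: True, door: False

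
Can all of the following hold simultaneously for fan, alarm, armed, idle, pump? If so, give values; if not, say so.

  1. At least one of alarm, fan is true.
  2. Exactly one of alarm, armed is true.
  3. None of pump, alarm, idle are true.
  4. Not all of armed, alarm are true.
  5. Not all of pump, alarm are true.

fan = True; alarm = False; armed = True; idle = False; pump = False

  (1) {alarm, fan}: 1 true — at least one ✓
  (2) {alarm, armed}: 1 true — exactly one ✓
  (3) {pump, alarm, idle}: 0 true — none ✓
  (4) {armed, alarm}: 1/2 true — not all ✓
  (5) {pump, alarm}: 0/2 true — not all ✓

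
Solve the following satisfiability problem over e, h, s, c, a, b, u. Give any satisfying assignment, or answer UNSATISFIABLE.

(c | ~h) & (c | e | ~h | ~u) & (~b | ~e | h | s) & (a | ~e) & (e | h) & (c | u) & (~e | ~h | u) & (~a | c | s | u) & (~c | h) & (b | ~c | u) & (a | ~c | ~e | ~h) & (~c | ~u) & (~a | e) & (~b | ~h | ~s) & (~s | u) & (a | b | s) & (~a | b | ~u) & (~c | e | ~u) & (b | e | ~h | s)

Set e = False.
  then (e | h) forces h = True.
  then (~a | e) forces a = False.
  then (c | ~h) forces c = True.
  then (~c | ~u) forces u = False.
  then (~s | u) forces s = False.
  then (a | b | s) forces b = True.
All clauses satisfied.

e=F, h=T, s=F, c=T, a=F, b=T, u=F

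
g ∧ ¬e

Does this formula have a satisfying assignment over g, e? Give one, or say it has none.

g = True; e = False

  ¬e = True
Both conjuncts True, so the formula holds.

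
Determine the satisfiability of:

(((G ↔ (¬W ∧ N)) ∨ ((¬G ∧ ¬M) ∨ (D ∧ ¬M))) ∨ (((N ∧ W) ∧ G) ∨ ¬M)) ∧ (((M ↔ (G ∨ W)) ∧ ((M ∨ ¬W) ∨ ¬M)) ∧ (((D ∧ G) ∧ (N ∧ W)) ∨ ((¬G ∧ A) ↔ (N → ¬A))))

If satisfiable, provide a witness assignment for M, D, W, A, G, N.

M=T; D=T; W=T; A=T; G=T; N=T

  ((G ↔ (¬W ∧ N)) ∨ ((¬G ∧ ¬M) ∨ (D ∧ ¬M))) ∨ (((N ∧ W) ∧ G) ∨ ¬M) = True
    (G ↔ (¬W ∧ N)) ∨ ((¬G ∧ ¬M) ∨ (D ∧ ¬M)) = False
      G ↔ (¬W ∧ N) = False
        ¬W ∧ N = False
          ¬W = False
      (¬G ∧ ¬M) ∨ (D ∧ ¬M) = False
        ¬G ∧ ¬M = False
          ¬G = False
          ¬M = False
        D ∧ ¬M = False
          ¬M = False
    ((N ∧ W) ∧ G) ∨ ¬M = True
      (N ∧ W) ∧ G = True
        N ∧ W = True
      ¬M = False
  ((M ↔ (G ∨ W)) ∧ ((M ∨ ¬W) ∨ ¬M)) ∧ (((D ∧ G) ∧ (N ∧ W)) ∨ ((¬G ∧ A) ↔ (N → ¬A))) = True
    (M ↔ (G ∨ W)) ∧ ((M ∨ ¬W) ∨ ¬M) = True
      M ↔ (G ∨ W) = True
        G ∨ W = True
      (M ∨ ¬W) ∨ ¬M = True
        M ∨ ¬W = True
          ¬W = False
        ¬M = False
    ((D ∧ G) ∧ (N ∧ W)) ∨ ((¬G ∧ A) ↔ (N → ¬A)) = True
      (D ∧ G) ∧ (N ∧ W) = True
        D ∧ G = True
        N ∧ W = True
      (¬G ∧ A) ↔ (N → ¬A) = True
        ¬G ∧ A = False
          ¬G = False
        N → ¬A = False
          ¬A = False
Both conjuncts True, so the formula holds.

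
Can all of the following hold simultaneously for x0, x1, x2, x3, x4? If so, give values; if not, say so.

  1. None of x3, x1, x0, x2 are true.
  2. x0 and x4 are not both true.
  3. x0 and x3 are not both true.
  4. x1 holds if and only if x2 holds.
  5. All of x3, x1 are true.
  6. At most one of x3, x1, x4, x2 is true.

Case x1 = True:
  Constraint (1) is violated (x1=T) — contradiction.
Case x1 = False:
  Constraint (5) is violated (x1=F) — contradiction.
Both cases fail — unsatisfiable.

Unsatisfiable — no assignment works.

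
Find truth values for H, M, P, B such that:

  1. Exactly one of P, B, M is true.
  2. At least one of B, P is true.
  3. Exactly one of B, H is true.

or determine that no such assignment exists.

H=T, M=F, P=T, B=F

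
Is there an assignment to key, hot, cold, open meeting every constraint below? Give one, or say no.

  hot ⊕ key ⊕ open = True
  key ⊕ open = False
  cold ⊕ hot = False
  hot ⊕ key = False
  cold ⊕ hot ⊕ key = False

Adding constraints 1, 2, 3, 4, 5 mod 2: every variable appears an even number of times on the left, so the left side is 0.
But the right sides sum to 1 (mod 2). 0 ≠ 1 — the system is inconsistent.

The formula is unsatisfiable.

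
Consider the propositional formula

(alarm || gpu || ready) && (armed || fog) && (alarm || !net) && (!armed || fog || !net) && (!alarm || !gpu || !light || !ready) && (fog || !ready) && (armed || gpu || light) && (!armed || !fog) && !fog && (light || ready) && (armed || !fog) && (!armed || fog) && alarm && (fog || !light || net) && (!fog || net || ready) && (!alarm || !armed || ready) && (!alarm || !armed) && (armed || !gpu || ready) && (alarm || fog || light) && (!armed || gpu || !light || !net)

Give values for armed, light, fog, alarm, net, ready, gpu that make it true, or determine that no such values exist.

Case fog = True:
  Clause (!fog) is falsified — contradiction.
Case fog = False:
  (armed || fog) forces armed = True.
  Clause (!armed || fog) is falsified — contradiction.
Both cases fail, so the formula is unsatisfiable.

Unsatisfiable — no assignment works.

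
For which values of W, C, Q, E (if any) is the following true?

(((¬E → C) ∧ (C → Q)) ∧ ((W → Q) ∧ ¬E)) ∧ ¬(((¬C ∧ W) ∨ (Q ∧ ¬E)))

Unsatisfiable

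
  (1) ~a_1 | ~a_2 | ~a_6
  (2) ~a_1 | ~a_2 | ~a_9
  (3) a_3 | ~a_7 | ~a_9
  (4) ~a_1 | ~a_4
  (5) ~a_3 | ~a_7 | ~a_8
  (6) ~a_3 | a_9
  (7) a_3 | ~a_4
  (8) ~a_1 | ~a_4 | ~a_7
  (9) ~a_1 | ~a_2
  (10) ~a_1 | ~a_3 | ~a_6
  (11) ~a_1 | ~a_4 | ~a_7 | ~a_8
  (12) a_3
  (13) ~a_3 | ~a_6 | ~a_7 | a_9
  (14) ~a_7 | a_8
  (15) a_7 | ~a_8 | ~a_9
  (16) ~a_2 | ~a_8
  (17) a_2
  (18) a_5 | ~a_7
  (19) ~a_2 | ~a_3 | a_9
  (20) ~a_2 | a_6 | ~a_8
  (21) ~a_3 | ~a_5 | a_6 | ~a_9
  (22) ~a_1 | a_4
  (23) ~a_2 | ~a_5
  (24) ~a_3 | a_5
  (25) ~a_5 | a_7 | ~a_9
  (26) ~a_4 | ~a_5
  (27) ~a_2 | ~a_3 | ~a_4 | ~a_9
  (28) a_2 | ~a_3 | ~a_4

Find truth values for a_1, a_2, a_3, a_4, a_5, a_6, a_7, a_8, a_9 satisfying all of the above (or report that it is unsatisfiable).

Case a_5 = True:
  (a_3) forces a_3 = True.
  (~a_3 | a_9) forces a_9 = True.
  (a_2) forces a_2 = True.
  Clause (~a_2 | ~a_5) is falsified — contradiction.
Case a_5 = False:
  (a_3) forces a_3 = True.
  Clause (~a_3 | a_5) is falsified — contradiction.
Both cases fail, so the formula is unsatisfiable.

UNSATISFIABLE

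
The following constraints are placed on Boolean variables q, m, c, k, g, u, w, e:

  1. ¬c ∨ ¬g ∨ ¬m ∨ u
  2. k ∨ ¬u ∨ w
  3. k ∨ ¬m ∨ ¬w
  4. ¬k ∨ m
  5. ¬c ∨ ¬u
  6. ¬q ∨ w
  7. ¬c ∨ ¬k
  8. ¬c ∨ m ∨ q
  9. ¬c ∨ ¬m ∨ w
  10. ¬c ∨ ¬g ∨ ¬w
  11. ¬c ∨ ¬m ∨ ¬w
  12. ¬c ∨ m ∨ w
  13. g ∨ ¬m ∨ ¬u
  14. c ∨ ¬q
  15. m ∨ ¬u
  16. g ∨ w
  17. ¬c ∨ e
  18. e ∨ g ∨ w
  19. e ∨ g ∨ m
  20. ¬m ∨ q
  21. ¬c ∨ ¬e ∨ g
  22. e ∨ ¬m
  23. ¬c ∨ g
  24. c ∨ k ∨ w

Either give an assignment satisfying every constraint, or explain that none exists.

q=F, m=F, c=F, k=F, g=T, u=F, w=T, e=F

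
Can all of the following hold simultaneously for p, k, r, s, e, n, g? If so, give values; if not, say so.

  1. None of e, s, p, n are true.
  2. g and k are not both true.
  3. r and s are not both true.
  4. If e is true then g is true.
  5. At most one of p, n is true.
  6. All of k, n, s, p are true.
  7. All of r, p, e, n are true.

Case p = True:
  Constraint (1) is violated (p=T) — contradiction.
Case p = False:
  Constraint (6) is violated (p=F) — contradiction.
Both cases fail — unsatisfiable.

Unsatisfiable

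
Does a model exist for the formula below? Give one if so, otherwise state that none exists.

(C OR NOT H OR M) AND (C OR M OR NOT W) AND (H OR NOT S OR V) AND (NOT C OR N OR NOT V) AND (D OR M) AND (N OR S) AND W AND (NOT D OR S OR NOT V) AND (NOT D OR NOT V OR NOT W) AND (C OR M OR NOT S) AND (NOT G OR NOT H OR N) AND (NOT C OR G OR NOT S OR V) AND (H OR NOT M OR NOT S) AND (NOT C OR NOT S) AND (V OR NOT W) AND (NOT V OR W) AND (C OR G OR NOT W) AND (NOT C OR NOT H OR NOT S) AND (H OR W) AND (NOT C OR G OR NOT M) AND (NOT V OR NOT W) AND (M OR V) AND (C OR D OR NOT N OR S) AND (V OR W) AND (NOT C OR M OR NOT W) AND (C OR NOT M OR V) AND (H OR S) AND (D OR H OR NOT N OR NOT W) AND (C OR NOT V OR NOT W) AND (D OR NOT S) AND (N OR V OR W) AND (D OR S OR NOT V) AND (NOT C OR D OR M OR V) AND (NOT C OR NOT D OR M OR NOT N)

Case W = True:
  (V OR NOT W) forces V = True.
  Clause (NOT V OR NOT W) is falsified — contradiction.
Case W = False:
  Clause (W) is falsified — contradiction.
Both cases fail, so the formula is unsatisfiable.

The formula is unsatisfiable.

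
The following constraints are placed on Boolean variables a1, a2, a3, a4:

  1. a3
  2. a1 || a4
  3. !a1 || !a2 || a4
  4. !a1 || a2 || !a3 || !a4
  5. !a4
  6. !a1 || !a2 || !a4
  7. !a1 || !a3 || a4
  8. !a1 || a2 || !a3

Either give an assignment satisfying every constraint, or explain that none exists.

Unsatisfiable — no assignment works.

Case a3 = True:
  (!a4) forces a4 = False.
  (a1 || a4) forces a1 = True.
  Clause (!a1 || !a3 || a4) is falsified — contradiction.
Case a3 = False:
  Clause (a3) is falsified — contradiction.
Both cases fail, so the formula is unsatisfiable.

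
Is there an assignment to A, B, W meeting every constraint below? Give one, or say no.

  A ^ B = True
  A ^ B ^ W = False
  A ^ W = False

A = True, B = False, W = True

A ^ B = T ^ F = True ✓
A ^ B ^ W = T ^ F ^ T = False ✓
A ^ W = T ^ T = False ✓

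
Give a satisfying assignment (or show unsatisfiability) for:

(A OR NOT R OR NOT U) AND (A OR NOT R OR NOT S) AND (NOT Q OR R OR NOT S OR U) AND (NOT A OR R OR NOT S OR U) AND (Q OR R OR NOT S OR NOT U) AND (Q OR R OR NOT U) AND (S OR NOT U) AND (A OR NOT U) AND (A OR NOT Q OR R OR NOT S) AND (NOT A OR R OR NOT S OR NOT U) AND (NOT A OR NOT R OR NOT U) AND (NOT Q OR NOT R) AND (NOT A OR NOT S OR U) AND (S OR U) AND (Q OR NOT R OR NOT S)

Set Q = False.
Try S = False:
  (S OR NOT U) forces U = False.
  clause (S OR U) is falsified — backtrack.
So S = True.
  then (Q OR NOT R OR NOT S) forces R = False.
  then (Q OR R OR NOT S OR NOT U) forces U = False.
  then (NOT A OR NOT S OR U) forces A = False.
All clauses satisfied.

Q = False, S = True, U = False, R = False, A = False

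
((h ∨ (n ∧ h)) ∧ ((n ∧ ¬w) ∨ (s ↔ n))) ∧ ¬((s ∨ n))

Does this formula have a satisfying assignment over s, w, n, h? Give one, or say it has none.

s = False, w = True, n = False, h = True

  (h ∨ (n ∧ h)) ∧ ((n ∧ ¬w) ∨ (s ↔ n)) = True
    h ∨ (n ∧ h) = True
      n ∧ h = False
    (n ∧ ¬w) ∨ (s ↔ n) = True
      n ∧ ¬w = False
        ¬w = False
      s ↔ n = True
  ¬((s ∨ n)) = True
    s ∨ n = False
Both conjuncts True, so the formula holds.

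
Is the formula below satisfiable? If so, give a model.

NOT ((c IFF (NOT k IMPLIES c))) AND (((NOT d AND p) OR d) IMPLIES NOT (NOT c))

p=F; k=T; c=F; d=F

  NOT ((c IFF (NOT k IMPLIES c))) = True
    c IFF (NOT k IMPLIES c) = False
      NOT k IMPLIES c = True
        NOT k = False
  ((NOT d AND p) OR d) IMPLIES NOT (NOT c) = True
    (NOT d AND p) OR d = False
      NOT d AND p = False
        NOT d = True
    NOT (NOT c) = False
      NOT c = True
Both conjuncts True, so the formula holds.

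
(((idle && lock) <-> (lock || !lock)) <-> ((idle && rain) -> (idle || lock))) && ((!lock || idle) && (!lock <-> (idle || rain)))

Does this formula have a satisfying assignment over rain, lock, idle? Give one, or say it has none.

Unsatisfiable — no assignment works.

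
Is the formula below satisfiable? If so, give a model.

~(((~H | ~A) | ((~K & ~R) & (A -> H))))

K=T; R=T; H=T; A=T

  ~(((~H | ~A) | ((~K & ~R) & (A -> H)))) = True
    (~H | ~A) | ((~K & ~R) & (A -> H)) = False
      ~H | ~A = False
        ~H = False
        ~A = False
      (~K & ~R) & (A -> H) = False
        ~K & ~R = False
          ~K = False
          ~R = False
        A -> H = True
The formula evaluates to True.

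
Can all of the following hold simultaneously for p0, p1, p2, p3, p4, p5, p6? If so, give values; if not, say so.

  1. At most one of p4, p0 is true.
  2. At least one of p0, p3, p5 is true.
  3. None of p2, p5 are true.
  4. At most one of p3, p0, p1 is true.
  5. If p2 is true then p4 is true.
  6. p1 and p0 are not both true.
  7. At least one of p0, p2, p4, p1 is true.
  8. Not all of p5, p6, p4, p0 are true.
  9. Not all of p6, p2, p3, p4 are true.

p0: False, p1: False, p2: False, p3: True, p4: True, p5: False, p6: True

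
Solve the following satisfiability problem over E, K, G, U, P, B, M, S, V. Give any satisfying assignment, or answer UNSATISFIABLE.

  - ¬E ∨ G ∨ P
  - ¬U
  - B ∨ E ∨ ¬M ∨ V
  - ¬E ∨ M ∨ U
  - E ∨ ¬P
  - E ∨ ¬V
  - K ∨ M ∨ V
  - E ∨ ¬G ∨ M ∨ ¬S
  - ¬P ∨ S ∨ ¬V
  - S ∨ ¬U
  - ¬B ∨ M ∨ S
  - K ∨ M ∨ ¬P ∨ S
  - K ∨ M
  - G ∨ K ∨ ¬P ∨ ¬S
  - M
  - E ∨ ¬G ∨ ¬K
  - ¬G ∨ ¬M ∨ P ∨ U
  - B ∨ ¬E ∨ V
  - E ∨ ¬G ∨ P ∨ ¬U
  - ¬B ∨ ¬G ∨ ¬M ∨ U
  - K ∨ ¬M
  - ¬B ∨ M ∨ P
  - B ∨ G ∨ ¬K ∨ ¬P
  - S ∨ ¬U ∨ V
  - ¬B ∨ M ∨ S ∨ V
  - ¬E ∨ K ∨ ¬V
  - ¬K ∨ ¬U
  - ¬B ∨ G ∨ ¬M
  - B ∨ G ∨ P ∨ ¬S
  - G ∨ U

E=T; K=T; G=T; U=F; P=T; B=F; M=T; S=T; V=T

Unit clause (¬U) forces U = False.
Unit clause (M) forces M = True.
In (K ∨ ¬M) only K is left, so K = True.
In (G ∨ U) only G is left, so G = True.
In (E ∨ ¬G ∨ ¬K) only E is left, so E = True.
In (¬G ∨ ¬M ∨ P ∨ U) only P is left, so P = True.
In (¬B ∨ ¬G ∨ ¬M ∨ U) only ¬B is left, so B = False.
In (B ∨ ¬E ∨ V) only V is left, so V = True.
In (¬P ∨ S ∨ ¬V) only S is left, so S = True.
All clauses satisfied.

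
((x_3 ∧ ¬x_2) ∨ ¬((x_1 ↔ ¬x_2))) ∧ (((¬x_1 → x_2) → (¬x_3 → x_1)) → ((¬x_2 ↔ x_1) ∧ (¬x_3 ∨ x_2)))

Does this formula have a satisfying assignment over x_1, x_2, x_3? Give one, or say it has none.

Unsatisfiable — no assignment works.

Case x_2 = True: the formula simplifies to ¬(¬x_1) ∧ ((¬x_3 → x_1) → ¬x_1).
  x_1 = True: the conjunct (¬x_3 → x_1) → ¬x_1 becomes (¬x_3 → True) → ¬True = False.
  x_1 = False: the conjunct ¬(¬x_1) becomes ¬(¬False) = False.
Case x_2 = False: the formula simplifies to (x_3 ∨ ¬x_1) ∧ ((x_1 → (¬x_3 → x_1)) → (x_1 ∧ ¬x_3)).
  x_1 = True: simplifies to x_3 ∧ ¬x_3.
    x_3 = True: the conjunct ¬x_3 is False.
    x_3 = False: the conjunct x_3 is False.
  x_1 = False: the conjunct (x_1 → (¬x_3 → x_1)) → (x_1 ∧ ¬x_3) becomes (False → x_3) → (False ∧ ¬x_3) = False.
Both cases fail — unsatisfiable.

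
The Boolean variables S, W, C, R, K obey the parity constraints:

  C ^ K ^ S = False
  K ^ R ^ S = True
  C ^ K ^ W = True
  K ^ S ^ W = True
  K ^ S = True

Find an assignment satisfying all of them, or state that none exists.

S=T, W=F, C=T, R=F, K=F

C ^ K ^ S = T ^ F ^ T = False ✓
K ^ R ^ S = F ^ F ^ T = True ✓
C ^ K ^ W = T ^ F ^ F = True ✓
K ^ S ^ W = F ^ T ^ F = True ✓
K ^ S = F ^ T = True ✓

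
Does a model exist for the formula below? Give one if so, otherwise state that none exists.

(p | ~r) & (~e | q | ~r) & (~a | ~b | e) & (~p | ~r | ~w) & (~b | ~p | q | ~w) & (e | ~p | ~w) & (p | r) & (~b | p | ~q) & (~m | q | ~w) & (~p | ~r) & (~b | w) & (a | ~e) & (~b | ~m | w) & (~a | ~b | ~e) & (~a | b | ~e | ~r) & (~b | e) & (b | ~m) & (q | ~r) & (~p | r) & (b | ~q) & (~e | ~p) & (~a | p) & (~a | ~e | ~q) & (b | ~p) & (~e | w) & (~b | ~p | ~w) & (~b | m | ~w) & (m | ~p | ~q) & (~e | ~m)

UNSATISFIABLE

Case r = True:
  (p | ~r) forces p = True.
  Clause (~p | ~r) is falsified — contradiction.
Case r = False:
  (p | r) forces p = True.
  Clause (~p | r) is falsified — contradiction.
Both cases fail, so the formula is unsatisfiable.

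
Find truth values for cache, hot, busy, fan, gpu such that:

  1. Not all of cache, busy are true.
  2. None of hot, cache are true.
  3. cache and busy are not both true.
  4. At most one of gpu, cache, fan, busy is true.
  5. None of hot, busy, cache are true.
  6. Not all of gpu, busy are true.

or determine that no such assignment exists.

cache: False; hot: False; busy: False; fan: False; gpu: True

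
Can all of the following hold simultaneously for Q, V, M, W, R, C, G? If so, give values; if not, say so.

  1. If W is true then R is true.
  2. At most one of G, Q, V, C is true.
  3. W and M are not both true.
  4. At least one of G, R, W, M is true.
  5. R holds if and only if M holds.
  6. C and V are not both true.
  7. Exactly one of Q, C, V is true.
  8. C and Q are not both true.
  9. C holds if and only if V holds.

Q=T, V=F, M=T, W=F, R=T, C=F, G=F

  (1) W=F ⇒ R: vacuous ✓
  (2) {G, Q, V, C}: 1 true — at most one ✓
  (3) W=F, M=T — not both ✓
  (4) {G, R, W, M}: 2 true — at least one ✓
  (5) R=T, M=T — same ✓
  (6) C=F, V=F — not both ✓
  (7) {Q, C, V}: 1 true — exactly one ✓
  (8) C=F, Q=T — not both ✓
  (9) C=F, V=F — same ✓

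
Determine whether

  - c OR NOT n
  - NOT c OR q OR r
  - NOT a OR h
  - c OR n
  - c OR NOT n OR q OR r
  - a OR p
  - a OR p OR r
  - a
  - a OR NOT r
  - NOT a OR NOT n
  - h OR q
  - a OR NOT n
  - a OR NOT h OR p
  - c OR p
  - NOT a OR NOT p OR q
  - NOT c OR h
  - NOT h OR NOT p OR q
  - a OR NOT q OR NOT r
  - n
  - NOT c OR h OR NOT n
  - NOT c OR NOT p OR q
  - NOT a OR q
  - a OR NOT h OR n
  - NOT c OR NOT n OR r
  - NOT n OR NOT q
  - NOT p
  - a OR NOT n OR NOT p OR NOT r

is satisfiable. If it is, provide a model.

UNSATISFIABLE

Case n = True:
  (c OR NOT n) forces c = True.
  (a) forces a = True.
  Clause (NOT a OR NOT n) is falsified — contradiction.
Case n = False:
  Clause (n) is falsified — contradiction.
Both cases fail, so the formula is unsatisfiable.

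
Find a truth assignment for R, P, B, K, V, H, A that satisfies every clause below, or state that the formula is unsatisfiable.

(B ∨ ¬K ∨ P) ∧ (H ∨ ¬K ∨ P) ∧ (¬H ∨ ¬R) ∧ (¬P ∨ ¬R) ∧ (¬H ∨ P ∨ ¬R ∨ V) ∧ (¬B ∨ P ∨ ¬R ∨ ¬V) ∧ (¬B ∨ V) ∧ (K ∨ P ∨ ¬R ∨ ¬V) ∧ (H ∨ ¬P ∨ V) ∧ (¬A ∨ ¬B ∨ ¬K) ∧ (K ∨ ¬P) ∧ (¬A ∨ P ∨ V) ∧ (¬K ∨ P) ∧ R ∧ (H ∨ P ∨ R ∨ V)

Unit clause (R) forces R = True.
In (¬H ∨ ¬R) only ¬H is left, so H = False.
In (¬P ∨ ¬R) only ¬P is left, so P = False.
In (¬K ∨ P) only ¬K is left, so K = False.
In (K ∨ P ∨ ¬R ∨ ¬V) only ¬V is left, so V = False.
In (¬A ∨ P ∨ V) only ¬A is left, so A = False.
In (¬B ∨ V) only ¬B is left, so B = False.
All clauses satisfied.

R=T; P=F; B=F; K=F; V=F; H=F; A=F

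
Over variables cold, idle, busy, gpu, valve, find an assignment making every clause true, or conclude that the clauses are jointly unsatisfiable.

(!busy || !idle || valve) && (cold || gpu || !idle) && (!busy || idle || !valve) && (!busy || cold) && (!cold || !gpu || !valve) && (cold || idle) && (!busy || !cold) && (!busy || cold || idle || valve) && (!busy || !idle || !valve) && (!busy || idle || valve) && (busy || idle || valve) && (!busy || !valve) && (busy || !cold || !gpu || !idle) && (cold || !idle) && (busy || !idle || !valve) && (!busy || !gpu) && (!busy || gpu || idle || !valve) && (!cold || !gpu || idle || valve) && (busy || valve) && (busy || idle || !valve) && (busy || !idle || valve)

Unsatisfiable — no assignment works.

Case busy = True:
  (!busy || cold) forces cold = True.
  Clause (!busy || !cold) is falsified — contradiction.
Case busy = False:
  (busy || valve) forces valve = True.
  (busy || !idle || !valve) forces idle = False.
  Clause (busy || idle || !valve) is falsified — contradiction.
Both cases fail, so the formula is unsatisfiable.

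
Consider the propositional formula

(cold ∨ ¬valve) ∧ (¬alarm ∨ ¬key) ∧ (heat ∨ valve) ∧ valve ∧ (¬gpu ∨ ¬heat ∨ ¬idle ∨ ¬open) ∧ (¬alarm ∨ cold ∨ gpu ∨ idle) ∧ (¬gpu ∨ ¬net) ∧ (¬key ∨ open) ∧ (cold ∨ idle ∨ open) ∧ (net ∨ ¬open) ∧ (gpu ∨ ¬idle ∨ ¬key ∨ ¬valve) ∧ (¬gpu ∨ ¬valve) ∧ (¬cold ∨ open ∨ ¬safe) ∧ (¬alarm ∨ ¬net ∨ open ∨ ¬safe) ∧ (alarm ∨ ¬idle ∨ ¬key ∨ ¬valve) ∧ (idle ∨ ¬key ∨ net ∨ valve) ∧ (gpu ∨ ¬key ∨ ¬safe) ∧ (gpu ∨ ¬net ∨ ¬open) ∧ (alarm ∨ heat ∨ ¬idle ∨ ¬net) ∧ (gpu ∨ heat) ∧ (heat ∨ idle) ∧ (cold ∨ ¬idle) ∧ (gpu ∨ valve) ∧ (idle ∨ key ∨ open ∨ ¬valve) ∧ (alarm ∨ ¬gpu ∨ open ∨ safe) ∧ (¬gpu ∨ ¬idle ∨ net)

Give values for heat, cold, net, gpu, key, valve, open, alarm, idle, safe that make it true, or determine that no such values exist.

heat=T, cold=T, net=T, gpu=F, key=F, valve=T, open=F, alarm=F, idle=T, safe=F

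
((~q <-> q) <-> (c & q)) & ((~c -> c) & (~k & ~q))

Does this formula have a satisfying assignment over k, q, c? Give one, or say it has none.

k = False, q = False, c = True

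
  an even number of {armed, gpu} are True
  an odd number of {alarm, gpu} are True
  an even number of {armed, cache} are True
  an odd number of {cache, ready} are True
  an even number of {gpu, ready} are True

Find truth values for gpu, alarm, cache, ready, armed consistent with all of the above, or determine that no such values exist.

Adding constraints 1, 3, 4, 5 mod 2: every variable appears an even number of times on the left, so the left side is 0.
But the right sides sum to 1 (mod 2). 0 ≠ 1 — the system is inconsistent.

UNSATISFIABLE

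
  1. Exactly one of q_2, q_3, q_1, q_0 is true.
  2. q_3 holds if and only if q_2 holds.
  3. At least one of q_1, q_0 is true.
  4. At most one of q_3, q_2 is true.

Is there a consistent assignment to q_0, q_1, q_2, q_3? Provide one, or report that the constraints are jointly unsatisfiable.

q_0 = False, q_1 = True, q_2 = False, q_3 = False

  (1) {q_2, q_3, q_1, q_0}: 1 true — exactly one ✓
  (2) q_3=F, q_2=F — same ✓
  (3) {q_1, q_0}: 1 true — at least one ✓
  (4) {q_3, q_2}: 0 true — at most one ✓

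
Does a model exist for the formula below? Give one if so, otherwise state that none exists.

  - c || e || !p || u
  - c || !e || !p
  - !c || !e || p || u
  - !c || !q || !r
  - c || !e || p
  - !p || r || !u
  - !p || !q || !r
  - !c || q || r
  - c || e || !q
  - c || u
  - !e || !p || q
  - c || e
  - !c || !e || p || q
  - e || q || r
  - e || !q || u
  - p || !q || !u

Set q = False.
Set e = False.
  then (c || e) forces c = True.
  then (e || q || r) forces r = True.
Set u = False.
Set p = True.
All clauses satisfied.

q=F, e=F, c=T, u=F, r=T, p=T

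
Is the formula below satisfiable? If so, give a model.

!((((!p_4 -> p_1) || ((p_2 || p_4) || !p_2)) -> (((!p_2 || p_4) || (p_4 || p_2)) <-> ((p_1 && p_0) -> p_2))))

p_0 = True, p_1 = True, p_2 = False, p_4 = True

  !((((!p_4 -> p_1) || ((p_2 || p_4) || !p_2)) -> (((!p_2 || p_4) || (p_4 || p_2)) <-> ((p_1 && p_0) -> p_2)))) = True
    ((!p_4 -> p_1) || ((p_2 || p_4) || !p_2)) -> (((!p_2 || p_4) || (p_4 || p_2)) <-> ((p_1 && p_0) -> p_2)) = False
      (!p_4 -> p_1) || ((p_2 || p_4) || !p_2) = True
        !p_4 -> p_1 = True
          !p_4 = False
        (p_2 || p_4) || !p_2 = True
          p_2 || p_4 = True
          !p_2 = True
      ((!p_2 || p_4) || (p_4 || p_2)) <-> ((p_1 && p_0) -> p_2) = False
        (!p_2 || p_4) || (p_4 || p_2) = True
          !p_2 || p_4 = True
            !p_2 = True
          p_4 || p_2 = True
        (p_1 && p_0) -> p_2 = False
          p_1 && p_0 = True
The formula evaluates to True.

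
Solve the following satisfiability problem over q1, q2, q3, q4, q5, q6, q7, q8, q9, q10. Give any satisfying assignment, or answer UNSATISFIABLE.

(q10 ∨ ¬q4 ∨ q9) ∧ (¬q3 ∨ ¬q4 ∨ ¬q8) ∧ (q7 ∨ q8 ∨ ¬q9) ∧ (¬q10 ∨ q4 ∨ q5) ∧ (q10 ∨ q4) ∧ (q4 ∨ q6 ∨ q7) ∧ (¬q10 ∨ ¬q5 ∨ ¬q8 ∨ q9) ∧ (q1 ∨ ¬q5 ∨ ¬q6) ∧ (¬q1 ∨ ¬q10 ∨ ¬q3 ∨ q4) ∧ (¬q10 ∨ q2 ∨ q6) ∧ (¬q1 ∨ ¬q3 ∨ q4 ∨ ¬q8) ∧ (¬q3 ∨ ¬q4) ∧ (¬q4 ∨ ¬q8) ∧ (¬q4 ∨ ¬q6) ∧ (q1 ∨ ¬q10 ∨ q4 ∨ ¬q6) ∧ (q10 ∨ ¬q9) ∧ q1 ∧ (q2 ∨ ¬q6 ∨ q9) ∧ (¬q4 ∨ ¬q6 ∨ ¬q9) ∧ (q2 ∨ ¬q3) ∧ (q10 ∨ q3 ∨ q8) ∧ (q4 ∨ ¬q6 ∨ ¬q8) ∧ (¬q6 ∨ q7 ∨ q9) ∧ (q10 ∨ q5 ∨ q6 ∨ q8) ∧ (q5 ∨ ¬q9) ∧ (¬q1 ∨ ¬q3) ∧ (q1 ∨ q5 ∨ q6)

Unit clause (q1) forces q1 = True.
In (¬q1 ∨ ¬q3) only ¬q3 is left, so q3 = False.
Set q2 = True.
Set q4 = False.
  then (q10 ∨ q4) forces q10 = True.
  then (¬q10 ∨ q4 ∨ q5) forces q5 = True.
Set q6 = True.
  then (q4 ∨ ¬q6 ∨ ¬q8) forces q8 = False.
Try q7 = False:
  (q7 ∨ q8 ∨ ¬q9) forces q9 = False.
  clause (¬q6 ∨ q7 ∨ q9) is falsified — backtrack.
So q7 = True.
Set q9 = True.
All clauses satisfied.

q1 = True; q2 = True; q3 = False; q4 = False; q5 = True; q6 = True; q7 = True; q8 = False; q9 = True; q10 = True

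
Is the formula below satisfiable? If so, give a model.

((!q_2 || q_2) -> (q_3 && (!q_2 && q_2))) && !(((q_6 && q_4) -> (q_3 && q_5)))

The conjunct (!q_2 || q_2) -> (q_3 && (!q_2 && q_2)) is unsatisfiable on its own:
  q_2=F, q_3=F: evaluates to False.
  q_2=F, q_3=T: evaluates to False.
  q_2=T, q_3=F: evaluates to False.
  q_2=T, q_3=T: evaluates to False.
So the whole conjunction is unsatisfiable.

UNSATISFIABLE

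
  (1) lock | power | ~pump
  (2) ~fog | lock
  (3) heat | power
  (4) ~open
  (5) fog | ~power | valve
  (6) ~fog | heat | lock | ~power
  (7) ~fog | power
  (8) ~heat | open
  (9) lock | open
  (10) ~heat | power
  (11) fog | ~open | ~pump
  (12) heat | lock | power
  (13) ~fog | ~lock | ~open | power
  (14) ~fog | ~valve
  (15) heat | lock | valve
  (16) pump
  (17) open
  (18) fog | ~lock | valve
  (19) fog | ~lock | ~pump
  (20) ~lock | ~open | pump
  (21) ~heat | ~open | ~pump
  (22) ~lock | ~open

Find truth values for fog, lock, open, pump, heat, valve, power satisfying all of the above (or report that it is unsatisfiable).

Case open = True:
  Clause (~open) is falsified — contradiction.
Case open = False:
  Clause (open) is falsified — contradiction.
Both cases fail, so the formula is unsatisfiable.

No satisfying assignment exists.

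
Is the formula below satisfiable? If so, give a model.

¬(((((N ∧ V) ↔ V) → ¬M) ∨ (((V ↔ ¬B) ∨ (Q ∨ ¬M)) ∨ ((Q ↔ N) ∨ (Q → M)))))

Unsatisfiable

Case M = True: the formula becomes ¬((¬(((N ∧ V) ↔ V)) ∨ True)) = False.
Case M = False: the formula becomes ¬((True ∨ True)) = False.
Both cases fail — unsatisfiable.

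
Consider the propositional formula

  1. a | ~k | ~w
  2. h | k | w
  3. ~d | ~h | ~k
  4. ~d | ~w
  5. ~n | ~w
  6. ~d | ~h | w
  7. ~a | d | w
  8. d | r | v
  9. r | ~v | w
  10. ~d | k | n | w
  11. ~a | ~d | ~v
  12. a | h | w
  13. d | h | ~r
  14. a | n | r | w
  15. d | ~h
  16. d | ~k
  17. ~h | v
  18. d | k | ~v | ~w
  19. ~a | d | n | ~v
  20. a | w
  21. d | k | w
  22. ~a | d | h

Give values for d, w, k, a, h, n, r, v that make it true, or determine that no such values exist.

d = True; w = False; k = True; a = True; h = False; n = False; r = True; v = False

Set d = True.
  then (~d | ~w) forces w = False.
  then (~d | ~h | w) forces h = False.
  then (a | h | w) forces a = True.
  then (h | k | w) forces k = True.
  then (~a | ~d | ~v) forces v = False.
Set n = False.
Set r = True.
All clauses satisfied.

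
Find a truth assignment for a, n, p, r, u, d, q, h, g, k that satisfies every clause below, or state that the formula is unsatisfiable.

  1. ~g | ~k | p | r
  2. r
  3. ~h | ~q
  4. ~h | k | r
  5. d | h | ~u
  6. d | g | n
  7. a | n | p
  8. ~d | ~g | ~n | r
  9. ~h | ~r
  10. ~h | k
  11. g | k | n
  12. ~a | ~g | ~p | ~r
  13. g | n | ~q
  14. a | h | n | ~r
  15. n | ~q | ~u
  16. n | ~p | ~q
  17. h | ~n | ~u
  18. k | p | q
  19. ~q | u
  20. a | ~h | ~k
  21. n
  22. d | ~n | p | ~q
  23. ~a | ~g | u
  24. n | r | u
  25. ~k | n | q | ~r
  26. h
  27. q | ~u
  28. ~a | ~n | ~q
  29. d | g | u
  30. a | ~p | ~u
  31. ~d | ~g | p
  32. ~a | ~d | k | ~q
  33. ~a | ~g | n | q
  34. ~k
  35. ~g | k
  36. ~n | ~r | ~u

Case r = True:
  (~h | ~r) forces h = False.
  Clause (h) is falsified — contradiction.
Case r = False:
  Clause (r) is falsified — contradiction.
Both cases fail, so the formula is unsatisfiable.

Unsatisfiable — no assignment works.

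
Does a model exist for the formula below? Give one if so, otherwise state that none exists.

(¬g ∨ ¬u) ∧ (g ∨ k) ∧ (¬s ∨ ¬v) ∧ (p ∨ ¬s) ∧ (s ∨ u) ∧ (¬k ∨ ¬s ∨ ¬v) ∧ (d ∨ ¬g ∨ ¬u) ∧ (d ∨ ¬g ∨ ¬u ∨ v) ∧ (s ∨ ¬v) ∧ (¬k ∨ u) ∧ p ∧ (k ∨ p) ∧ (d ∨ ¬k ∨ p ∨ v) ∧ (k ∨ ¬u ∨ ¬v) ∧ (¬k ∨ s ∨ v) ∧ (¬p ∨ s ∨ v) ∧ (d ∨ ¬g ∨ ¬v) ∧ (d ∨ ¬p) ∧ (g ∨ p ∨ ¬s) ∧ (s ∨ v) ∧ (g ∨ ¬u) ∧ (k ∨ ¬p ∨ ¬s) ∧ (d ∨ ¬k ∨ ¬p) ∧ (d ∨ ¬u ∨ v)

The formula is unsatisfiable.

Case u = True:
  (¬g ∨ ¬u) forces g = False.
  Clause (g ∨ ¬u) is falsified — contradiction.
Case u = False:
  (s ∨ u) forces s = True.
  (¬s ∨ ¬v) forces v = False.
  (p ∨ ¬s) forces p = True.
  (¬k ∨ u) forces k = False.
  Clause (k ∨ ¬p ∨ ¬s) is falsified — contradiction.
Both cases fail, so the formula is unsatisfiable.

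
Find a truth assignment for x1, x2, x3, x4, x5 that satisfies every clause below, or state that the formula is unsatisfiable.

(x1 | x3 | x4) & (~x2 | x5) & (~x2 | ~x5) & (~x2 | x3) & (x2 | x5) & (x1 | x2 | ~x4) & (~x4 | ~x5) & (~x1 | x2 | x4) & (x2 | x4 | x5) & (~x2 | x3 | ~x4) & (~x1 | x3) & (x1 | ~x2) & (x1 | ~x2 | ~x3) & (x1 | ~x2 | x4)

x1=F; x2=F; x3=T; x4=F; x5=T

Set x1 = False.
  then (x1 | ~x2) forces x2 = False.
  then (x2 | x5) forces x5 = True.
  then (x1 | x2 | ~x4) forces x4 = False.
  then (x1 | x3 | x4) forces x3 = True.
All clauses satisfied.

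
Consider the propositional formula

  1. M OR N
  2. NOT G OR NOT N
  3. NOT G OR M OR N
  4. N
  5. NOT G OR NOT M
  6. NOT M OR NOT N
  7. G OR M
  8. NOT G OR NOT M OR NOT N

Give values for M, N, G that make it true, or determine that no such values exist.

Case N = True:
  (NOT G OR NOT N) forces G = False.
  (NOT M OR NOT N) forces M = False.
  Clause (G OR M) is falsified — contradiction.
Case N = False:
  Clause (N) is falsified — contradiction.
Both cases fail, so the formula is unsatisfiable.

Unsatisfiable — no assignment works.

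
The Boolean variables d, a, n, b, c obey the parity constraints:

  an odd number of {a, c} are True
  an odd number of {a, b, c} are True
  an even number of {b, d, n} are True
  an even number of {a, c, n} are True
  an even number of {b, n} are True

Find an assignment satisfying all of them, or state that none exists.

Adding constraints 2, 4, 5 mod 2: every variable appears an even number of times on the left, so the left side is 0.
But the right sides sum to 1 (mod 2). 0 ≠ 1 — the system is inconsistent.

No satisfying assignment exists.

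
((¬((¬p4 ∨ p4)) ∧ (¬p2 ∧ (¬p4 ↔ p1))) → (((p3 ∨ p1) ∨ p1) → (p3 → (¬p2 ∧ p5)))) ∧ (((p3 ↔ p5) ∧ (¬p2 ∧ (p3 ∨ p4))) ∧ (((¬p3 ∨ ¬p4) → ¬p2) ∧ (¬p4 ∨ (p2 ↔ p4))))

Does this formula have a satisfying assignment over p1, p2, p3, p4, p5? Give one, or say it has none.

p1 = True, p2 = False, p3 = True, p4 = False, p5 = True

  (¬((¬p4 ∨ p4)) ∧ (¬p2 ∧ (¬p4 ↔ p1))) → (((p3 ∨ p1) ∨ p1) → (p3 → (¬p2 ∧ p5))) = True
    ¬((¬p4 ∨ p4)) ∧ (¬p2 ∧ (¬p4 ↔ p1)) = False
      ¬((¬p4 ∨ p4)) = False
        ¬p4 ∨ p4 = True
          ¬p4 = True
      ¬p2 ∧ (¬p4 ↔ p1) = True
        ¬p2 = True
        ¬p4 ↔ p1 = True
          ¬p4 = True
    ((p3 ∨ p1) ∨ p1) → (p3 → (¬p2 ∧ p5)) = True
      (p3 ∨ p1) ∨ p1 = True
        p3 ∨ p1 = True
      p3 → (¬p2 ∧ p5) = True
        ¬p2 ∧ p5 = True
          ¬p2 = True
  ((p3 ↔ p5) ∧ (¬p2 ∧ (p3 ∨ p4))) ∧ (((¬p3 ∨ ¬p4) → ¬p2) ∧ (¬p4 ∨ (p2 ↔ p4))) = True
    (p3 ↔ p5) ∧ (¬p2 ∧ (p3 ∨ p4)) = True
      p3 ↔ p5 = True
      ¬p2 ∧ (p3 ∨ p4) = True
        ¬p2 = True
        p3 ∨ p4 = True
    ((¬p3 ∨ ¬p4) → ¬p2) ∧ (¬p4 ∨ (p2 ↔ p4)) = True
      (¬p3 ∨ ¬p4) → ¬p2 = True
        ¬p3 ∨ ¬p4 = True
          ¬p3 = False
          ¬p4 = True
        ¬p2 = True
      ¬p4 ∨ (p2 ↔ p4) = True
        ¬p4 = True
        p2 ↔ p4 = True
Both conjuncts True, so the formula holds.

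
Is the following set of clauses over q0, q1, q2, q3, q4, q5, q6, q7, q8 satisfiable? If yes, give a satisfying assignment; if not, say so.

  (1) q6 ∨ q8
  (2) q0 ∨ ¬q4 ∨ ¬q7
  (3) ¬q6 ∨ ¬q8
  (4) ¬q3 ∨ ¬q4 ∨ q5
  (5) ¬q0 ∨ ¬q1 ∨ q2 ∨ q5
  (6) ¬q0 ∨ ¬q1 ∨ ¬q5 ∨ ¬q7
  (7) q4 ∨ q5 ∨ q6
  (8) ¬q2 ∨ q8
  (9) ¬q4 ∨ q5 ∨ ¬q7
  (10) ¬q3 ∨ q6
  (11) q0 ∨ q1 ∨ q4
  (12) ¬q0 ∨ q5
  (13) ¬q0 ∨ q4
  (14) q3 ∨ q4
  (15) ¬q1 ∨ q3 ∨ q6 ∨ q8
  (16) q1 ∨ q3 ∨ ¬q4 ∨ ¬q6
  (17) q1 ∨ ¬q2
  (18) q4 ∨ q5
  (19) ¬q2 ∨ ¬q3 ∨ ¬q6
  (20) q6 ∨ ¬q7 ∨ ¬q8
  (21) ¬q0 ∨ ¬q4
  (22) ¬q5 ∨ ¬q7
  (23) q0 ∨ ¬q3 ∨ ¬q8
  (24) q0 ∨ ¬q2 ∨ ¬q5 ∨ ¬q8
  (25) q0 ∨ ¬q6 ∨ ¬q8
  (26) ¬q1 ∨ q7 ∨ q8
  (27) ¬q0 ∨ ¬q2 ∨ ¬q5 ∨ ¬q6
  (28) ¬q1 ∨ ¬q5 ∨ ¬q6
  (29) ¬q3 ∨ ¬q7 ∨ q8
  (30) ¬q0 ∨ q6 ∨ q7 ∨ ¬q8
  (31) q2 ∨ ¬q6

q0: False; q1: True; q2: False; q3: False; q4: True; q5: False; q6: False; q7: False; q8: True

Try q0 = True:
  (¬q0 ∨ q5) forces q5 = True.
  (¬q0 ∨ q4) forces q4 = True.
  clause (¬q0 ∨ ¬q4) is falsified — backtrack.
So q0 = False.
Set q1 = True.
Set q2 = False.
  then (q2 ∨ ¬q6) forces q6 = False.
  then (q6 ∨ q8) forces q8 = True.
  then (¬q3 ∨ q6) forces q3 = False.
  then (q3 ∨ q4) forces q4 = True.
  then (q6 ∨ ¬q7 ∨ ¬q8) forces q7 = False.
Set q5 = False.
All clauses satisfied.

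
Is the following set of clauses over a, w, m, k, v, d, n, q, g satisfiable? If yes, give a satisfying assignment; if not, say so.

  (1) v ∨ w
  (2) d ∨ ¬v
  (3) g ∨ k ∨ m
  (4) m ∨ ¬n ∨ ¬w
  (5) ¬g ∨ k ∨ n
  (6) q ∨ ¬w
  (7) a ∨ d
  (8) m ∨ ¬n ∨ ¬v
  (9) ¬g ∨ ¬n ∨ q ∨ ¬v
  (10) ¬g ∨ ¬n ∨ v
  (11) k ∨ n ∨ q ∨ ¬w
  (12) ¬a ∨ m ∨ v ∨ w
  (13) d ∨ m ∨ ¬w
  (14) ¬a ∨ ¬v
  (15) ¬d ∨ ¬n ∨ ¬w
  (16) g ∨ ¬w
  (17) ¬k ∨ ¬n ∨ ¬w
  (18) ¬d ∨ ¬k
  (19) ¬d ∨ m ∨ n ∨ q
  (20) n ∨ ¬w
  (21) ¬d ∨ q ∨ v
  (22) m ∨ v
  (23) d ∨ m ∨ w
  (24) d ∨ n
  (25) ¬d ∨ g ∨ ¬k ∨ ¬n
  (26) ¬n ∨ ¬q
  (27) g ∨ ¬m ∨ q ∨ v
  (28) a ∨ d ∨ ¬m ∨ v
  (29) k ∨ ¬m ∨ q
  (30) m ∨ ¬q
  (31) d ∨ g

a=F, w=F, m=T, k=F, v=T, d=T, n=F, q=T, g=F

Set a = False.
  then (a ∨ d) forces d = True.
  then (¬d ∨ ¬k) forces k = False.
Try w = True:
  (q ∨ ¬w) forces q = True.
  (¬d ∨ ¬n ∨ ¬w) forces n = False.
  clause (n ∨ ¬w) is falsified — backtrack.
So w = False.
  then (v ∨ w) forces v = True.
Try m = False:
  (g ∨ k ∨ m) forces g = True.
  (¬g ∨ k ∨ n) forces n = True.
  clause (m ∨ ¬n ∨ ¬v) is falsified — backtrack.
So m = True.
  then (k ∨ ¬m ∨ q) forces q = True.
  then (¬n ∨ ¬q) forces n = False.
  then (¬g ∨ k ∨ n) forces g = False.
All clauses satisfied.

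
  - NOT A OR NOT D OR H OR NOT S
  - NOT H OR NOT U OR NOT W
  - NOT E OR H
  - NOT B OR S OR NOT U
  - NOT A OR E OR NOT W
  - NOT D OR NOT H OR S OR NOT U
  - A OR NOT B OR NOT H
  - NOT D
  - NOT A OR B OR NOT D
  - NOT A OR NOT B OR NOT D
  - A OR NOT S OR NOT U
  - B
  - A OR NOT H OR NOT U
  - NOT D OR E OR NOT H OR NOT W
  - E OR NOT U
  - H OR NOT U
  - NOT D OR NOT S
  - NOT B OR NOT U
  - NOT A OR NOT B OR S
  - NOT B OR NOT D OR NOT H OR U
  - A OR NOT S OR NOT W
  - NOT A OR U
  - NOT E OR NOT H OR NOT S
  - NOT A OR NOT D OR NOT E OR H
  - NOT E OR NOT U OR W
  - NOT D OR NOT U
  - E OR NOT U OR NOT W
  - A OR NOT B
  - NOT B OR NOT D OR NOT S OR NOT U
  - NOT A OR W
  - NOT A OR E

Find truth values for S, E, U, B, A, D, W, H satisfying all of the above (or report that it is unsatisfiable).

Unsatisfiable — no assignment works.

Case B = True:
  (NOT D) forces D = False.
  (NOT B OR NOT U) forces U = False.
  (NOT A OR U) forces A = False.
  Clause (A OR NOT B) is falsified — contradiction.
Case B = False:
  Clause (B) is falsified — contradiction.
Both cases fail, so the formula is unsatisfiable.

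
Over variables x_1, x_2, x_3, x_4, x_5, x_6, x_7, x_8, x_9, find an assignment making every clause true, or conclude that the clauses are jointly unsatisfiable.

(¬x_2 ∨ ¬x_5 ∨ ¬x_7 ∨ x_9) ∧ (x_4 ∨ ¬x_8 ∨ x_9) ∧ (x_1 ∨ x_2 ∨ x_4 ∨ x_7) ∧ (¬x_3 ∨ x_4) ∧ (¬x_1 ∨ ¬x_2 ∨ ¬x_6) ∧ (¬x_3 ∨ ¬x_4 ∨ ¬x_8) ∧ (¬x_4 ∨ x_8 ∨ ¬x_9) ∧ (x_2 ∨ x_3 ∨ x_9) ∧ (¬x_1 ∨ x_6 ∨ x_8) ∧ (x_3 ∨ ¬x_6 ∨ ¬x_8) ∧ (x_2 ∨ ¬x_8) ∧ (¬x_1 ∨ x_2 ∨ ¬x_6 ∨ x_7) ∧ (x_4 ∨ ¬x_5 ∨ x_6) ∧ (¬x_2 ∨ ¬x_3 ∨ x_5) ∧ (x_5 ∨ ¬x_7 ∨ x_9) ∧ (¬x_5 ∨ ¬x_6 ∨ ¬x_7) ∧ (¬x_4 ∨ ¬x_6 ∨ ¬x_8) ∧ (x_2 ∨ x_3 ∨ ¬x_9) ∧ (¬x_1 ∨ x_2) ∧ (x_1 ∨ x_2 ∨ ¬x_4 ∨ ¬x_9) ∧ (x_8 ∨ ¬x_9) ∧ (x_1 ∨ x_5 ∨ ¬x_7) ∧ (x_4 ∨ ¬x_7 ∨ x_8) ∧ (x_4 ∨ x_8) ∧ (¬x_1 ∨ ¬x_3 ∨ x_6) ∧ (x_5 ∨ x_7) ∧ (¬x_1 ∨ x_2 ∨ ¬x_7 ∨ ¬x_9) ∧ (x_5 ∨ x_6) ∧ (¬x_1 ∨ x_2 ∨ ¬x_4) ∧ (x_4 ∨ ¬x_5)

x_1 = False, x_2 = False, x_3 = True, x_4 = True, x_5 = True, x_6 = False, x_7 = False, x_8 = False, x_9 = False

Set x_1 = False.
Set x_2 = False.
  then (x_2 ∨ ¬x_8) forces x_8 = False.
  then (x_8 ∨ ¬x_9) forces x_9 = False.
  then (x_4 ∨ x_8) forces x_4 = True.
  then (x_2 ∨ x_3 ∨ x_9) forces x_3 = True.
Try x_5 = False:
  (x_5 ∨ ¬x_7 ∨ x_9) forces x_7 = False.
  clause (x_5 ∨ x_7) is falsified — backtrack.
So x_5 = True.
Set x_6 = False.
Set x_7 = False.
All clauses satisfied.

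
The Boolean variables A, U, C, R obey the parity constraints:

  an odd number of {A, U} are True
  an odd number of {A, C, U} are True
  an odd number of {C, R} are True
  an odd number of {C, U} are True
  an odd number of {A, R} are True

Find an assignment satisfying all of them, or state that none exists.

A: False, U: True, C: False, R: True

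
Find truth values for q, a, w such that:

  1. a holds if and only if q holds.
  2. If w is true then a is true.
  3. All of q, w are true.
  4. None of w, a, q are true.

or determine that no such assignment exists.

Case q = True:
  Constraint (4) is violated (q=T) — contradiction.
Case q = False:
  Constraint (3) is violated (q=F) — contradiction.
Both cases fail — unsatisfiable.

Unsatisfiable — no assignment works.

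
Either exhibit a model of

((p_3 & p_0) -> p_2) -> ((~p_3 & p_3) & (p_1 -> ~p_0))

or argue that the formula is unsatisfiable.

p_0: True, p_1: False, p_2: False, p_3: True

  ((p_3 & p_0) -> p_2) -> ((~p_3 & p_3) & (p_1 -> ~p_0)) = True
    (p_3 & p_0) -> p_2 = False
      p_3 & p_0 = True
    (~p_3 & p_3) & (p_1 -> ~p_0) = False
      ~p_3 & p_3 = False
        ~p_3 = False
      p_1 -> ~p_0 = True
        ~p_0 = False
The formula evaluates to True.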